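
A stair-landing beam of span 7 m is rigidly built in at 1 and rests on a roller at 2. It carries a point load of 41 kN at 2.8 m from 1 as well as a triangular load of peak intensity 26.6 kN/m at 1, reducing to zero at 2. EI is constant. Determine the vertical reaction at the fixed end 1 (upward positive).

Take the reaction at 2 as the redundant and release it; the primary structure is a cantilever fixed at 1.
Deflection at 2 on the released cantilever, summing each load's contribution:
  point load 41 at a = 2.8: Pa²(3L − a)/(6EI) = 975/EI
  triangular load, peak 26.6 at the fixed end: w₀L⁴/(30EI) = 2129/EI
  δ_0 = 3104/EI
Flexibility coefficient — unit upward force at 2: δ_{22} = L³/(3EI) = 114.3/EI.
The prop prevents deflection at 2: R_2 = δ_0/δ_{22} = 3104/114.3 = 27.15 kN.
Vertical equilibrium: R_1 = ΣP − R_2 = 134.1 − 27.15 = 107 kN.

R_1 = 107 kN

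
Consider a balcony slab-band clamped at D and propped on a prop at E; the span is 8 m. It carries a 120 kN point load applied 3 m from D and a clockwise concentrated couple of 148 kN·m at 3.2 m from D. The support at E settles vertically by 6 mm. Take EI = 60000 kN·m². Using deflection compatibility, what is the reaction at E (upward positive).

R_E = 37.8 kN

Take the reaction at E as the redundant and release it; the primary structure is a cantilever fixed at D.
Downward deflection at the released point E due to the loads:
  point load 120 at a = 3: Pa²(3L − a)/(6EI) = 3780/EI
  clockwise couple 148 at a = 3.2: M₀a(2L − a)/(2EI) = 3031/EI
  δ_0 = 6811/EI
Tip deflection under a unit load at E: L³/(3EI) = 170.7/EI.
With EI = 60000 kN·m²: δ_0 = 0.11352 m and δ_{EE} = 0.002844 m/kN.
Compatibility — the beam at E must follow the support down by 0.006 m: δ_0 − R_E·δ_{EE} = 0.006, so R_E = (0.11352 − 0.006)/0.002844 = 37.8 kN.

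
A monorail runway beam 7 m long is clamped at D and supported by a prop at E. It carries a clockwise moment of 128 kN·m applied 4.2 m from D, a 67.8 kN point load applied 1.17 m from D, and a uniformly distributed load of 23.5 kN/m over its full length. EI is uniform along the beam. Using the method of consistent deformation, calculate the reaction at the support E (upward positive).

R_E = 87.41 kN

Release the roller at E. Primary structure: cantilever fixed at D.
Deflection at E on the released cantilever, summing each load's contribution:
  clockwise couple 128 at a = 4.2: M₀a(2L − a)/(2EI) = 2634/EI
  point load 67.8 at a = 1.17: Pa²(3L − a)/(6EI) = 306.7/EI
  UDL 23.5: wL⁴/(8EI) = 7053/EI
  δ_0 = 9994/EI
Flexibility coefficient — unit upward force at E: δ_{EE} = L³/(3EI) = 114.3/EI.
Compatibility at E: δ_0 − R_E·δ_{EE} = 0, so R_E = 9994/114.3 = 87.41 kN.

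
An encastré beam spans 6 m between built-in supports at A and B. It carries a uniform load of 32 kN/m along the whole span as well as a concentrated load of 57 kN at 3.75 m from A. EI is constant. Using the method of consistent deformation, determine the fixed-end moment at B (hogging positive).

Take the two fixed-end moments M_A, M_B as redundants; the released structure is the simple span AB.
Simple-span end rotations at A and B under the given loads:
  at A: UDL 32: wL³/(24EI) = 288/EI
  at B: UDL 32: wL³/(24EI) = 288/EI
  at A: point load 57 at a = 3.75: Pab(L + b)/(6LEI) = 110.2/EI
  at B: point load 57 at a = 3.75: Pab(L + a)/(6LEI) = 130.3/EI
  θ_A0 = 398.2/EI,  θ_B0 = 418.3/EI
Flexibility coefficients: a unit moment at one end gives L/(3EI) there and L/(6EI) at the far end, so f₁₁ = f₂₂ = 2/EI and f₁₂ = f₂₁ = 1/EI.
Compatibility — zero rotation at each built-in end:
  2 M_A + 1 M_B = 398.2
  1 M_A + 2 M_B = 418.3
Solving the pair gives M_A = 126.1 kN·m and M_B = 146.1 kN·m (hogging).

M_B = 146.1 kN·m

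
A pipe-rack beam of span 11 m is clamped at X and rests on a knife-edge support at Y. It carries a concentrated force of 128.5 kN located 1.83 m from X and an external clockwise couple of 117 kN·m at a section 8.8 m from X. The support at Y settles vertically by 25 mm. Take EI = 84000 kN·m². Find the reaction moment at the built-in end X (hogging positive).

M_X = 180.3 kN·m

Remove the prop at Y; the released (primary) structure is a cantilever built in at X.
Downward deflection at the released point Y due to the loads:
  point load 128.5 at a = 1.83: Pa²(3L − a)/(6EI) = 2236/EI
  clockwise couple 117 at a = 8.8: M₀a(2L − a)/(2EI) = 6795/EI
  δ_0 = 9031/EI
Flexibility coefficient — unit upward force at Y: δ_{YY} = L³/(3EI) = 443.7/EI.
With EI = 84000 kN·m²: δ_0 = 0.10751 m and δ_{YY} = 0.005282 m/kN.
Compatibility — the beam at Y must follow the support down by 0.025 m: δ_0 − R_Y·δ_{YY} = 0.025, so R_Y = (0.10751 − 0.025)/0.005282 = 15.62 kN.
Moment equilibrium about X: M_X = Σ(load moments about X) − R_Y·L = 352.2 − 15.62×11 = 180.3 kN·m.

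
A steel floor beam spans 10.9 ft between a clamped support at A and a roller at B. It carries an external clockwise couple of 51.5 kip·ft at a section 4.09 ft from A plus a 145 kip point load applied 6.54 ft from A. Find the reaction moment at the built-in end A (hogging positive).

M_A = 269.9 kip·ft

Take the reaction at B as the redundant and release it; the primary structure is a cantilever fixed at A.
Free-end deflection of the primary structure under the applied loading (downward +):
  clockwise couple 51.5 at a = 4.09: M₀a(2L − a)/(2EI) = 1865/EI
  point load 145 at a = 6.54: Pa²(3L − a)/(6EI) = 27040/EI
  δ_0 = 28905/EI
Tip deflection under a unit load at B: L³/(3EI) = 431.7/EI.
Compatibility at B: δ_0 − R_B·δ_{BB} = 0, so R_B = 28905/431.7 = 66.96 kip.
Moment equilibrium about A: M_A = Σ(load moments about A) − R_B·L = 999.8 − 66.96×10.9 = 269.9 kip·ft.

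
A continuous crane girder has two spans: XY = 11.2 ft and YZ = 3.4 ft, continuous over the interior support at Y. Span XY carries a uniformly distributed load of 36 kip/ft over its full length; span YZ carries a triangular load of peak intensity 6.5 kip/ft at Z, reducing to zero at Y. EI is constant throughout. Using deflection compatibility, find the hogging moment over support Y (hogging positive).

Release continuity at Y by inserting a hinge; the redundant is the internal moment M_Y. The primary structure is two simply-supported spans XY and YZ.
Discontinuity in slope at Y on the released structure — sum the simple-span end rotations:
  span XY: UDL 36: wL³/(24EI) = 2107/EI
  span YZ: triangular load, peak 6.5: 7w₀L³/(360EI) = 4.968/EI
  relative rotation θ_0 = (2107 + 4.968)/EI = 2112/EI
A unit hogging moment at Y produces rotation L₁/(3EI) + L₂/(3EI) = 4.867/EI.
Slope continuity at Y: θ_0 = M_Y·4.867/EI, so M_Y = 2112/4.867 = 434 kip·ft (hogging).

M_Y = 434 kip·ft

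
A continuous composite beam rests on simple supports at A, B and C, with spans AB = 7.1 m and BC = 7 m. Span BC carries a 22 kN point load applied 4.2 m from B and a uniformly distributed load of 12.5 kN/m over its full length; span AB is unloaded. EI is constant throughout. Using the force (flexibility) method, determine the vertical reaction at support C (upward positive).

R_C = 49.69 kN

Insert a hinge at B; M_B is the redundant, and each span becomes simply supported.
Discontinuity in slope at B on the released structure — sum the simple-span end rotations:
  span BC: point load 22 at a = 4.2: Pab(L + b)/(6LEI) = 60.37/EI
  span BC: UDL 12.5: wL³/(24EI) = 178.6/EI
  relative rotation θ_0 = (0 + 239)/EI = 239/EI
A unit hogging moment at B produces rotation L₁/(3EI) + L₂/(3EI) = 4.7/EI.
Compatibility: M_B·(L₁+L₂)/(3EI) = θ_0, giving M_B = 50.85 kN·m (hogging).
Span BC, ΣM about C: R_B^{BC}·7 = 367.9 + 50.85, so R_B^{BC} = 59.81 kN and R_C = 109.5 − 59.81 = 49.69 kN.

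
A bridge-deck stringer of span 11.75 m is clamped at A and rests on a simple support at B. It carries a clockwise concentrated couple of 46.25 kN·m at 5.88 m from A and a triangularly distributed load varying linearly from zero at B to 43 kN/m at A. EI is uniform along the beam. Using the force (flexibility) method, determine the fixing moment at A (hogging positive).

Release the roller at B. Primary structure: cantilever fixed at A.
Free-end deflection of the primary structure under the applied loading (downward +):
  clockwise couple 46.25 at a = 5.88: M₀a(2L − a)/(2EI) = 2396/EI
  triangular load, peak 43 at the fixed end: w₀L⁴/(30EI) = 27321/EI
  δ_0 = 29717/EI
Tip deflection under a unit load at B: L³/(3EI) = 540.7/EI.
Compatibility at B: δ_0 − R_B·δ_{BB} = 0, so R_B = 29717/540.7 = 54.96 kN.
Moment equilibrium about A: M_A = Σ(load moments about A) − R_B·L = 1036 − 54.96×11.75 = 390 kN·m.

M_A = 390 kN·m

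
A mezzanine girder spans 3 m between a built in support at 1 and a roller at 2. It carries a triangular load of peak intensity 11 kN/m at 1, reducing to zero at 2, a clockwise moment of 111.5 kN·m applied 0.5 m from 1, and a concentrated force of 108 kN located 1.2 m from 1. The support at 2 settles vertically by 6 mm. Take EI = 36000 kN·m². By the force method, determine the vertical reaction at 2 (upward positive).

R_2 = 18.8 kN

Release the roller at 2. Primary structure: cantilever fixed at 1.
Primary-structure tip deflection at 2 by superposition:
  triangular load, peak 11 at the fixed end: w₀L⁴/(30EI) = 29.7/EI
  clockwise couple 111.5 at a = 0.5: M₀a(2L − a)/(2EI) = 153.3/EI
  point load 108 at a = 1.2: Pa²(3L − a)/(6EI) = 202.2/EI
  δ_0 = 385.2/EI
Flexibility coefficient — unit upward force at 2: δ_{22} = L³/(3EI) = 9/EI.
With EI = 36000 kN·m²: δ_0 = 0.0107 m and δ_{22} = 0.00025 m/kN.
Compatibility — the beam at 2 must follow the support down by 0.006 m: δ_0 − R_2·δ_{22} = 0.006, so R_2 = (0.0107 − 0.006)/0.00025 = 18.8 kN.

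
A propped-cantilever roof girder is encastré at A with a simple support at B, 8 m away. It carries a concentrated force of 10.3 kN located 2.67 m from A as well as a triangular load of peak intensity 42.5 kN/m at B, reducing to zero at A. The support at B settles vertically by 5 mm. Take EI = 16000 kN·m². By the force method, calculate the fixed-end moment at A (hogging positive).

M_A = 177.7 kN·m

Remove the prop at B; the released (primary) structure is a cantilever built in at A.
Deflection at B on the released cantilever, summing each load's contribution:
  point load 10.3 at a = 2.67: Pa²(3L − a)/(6EI) = 261/EI
  triangular load, peak 42.5 at the free end: 11w₀L⁴/(120EI) = 15957/EI
  δ_0 = 16218/EI
Flexibility coefficient — unit upward force at B: δ_{BB} = L³/(3EI) = 170.7/EI.
With EI = 16000 kN·m²: δ_0 = 1.0136 m and δ_{BB} = 0.010667 m/kN.
Compatibility — the beam at B must follow the support down by 0.005 m: δ_0 − R_B·δ_{BB} = 0.005, so R_B = (1.0136 − 0.005)/0.010667 = 94.56 kN.
Moment equilibrium about A: M_A = Σ(load moments about A) − R_B·L = 934.2 − 94.56×8 = 177.7 kN·m.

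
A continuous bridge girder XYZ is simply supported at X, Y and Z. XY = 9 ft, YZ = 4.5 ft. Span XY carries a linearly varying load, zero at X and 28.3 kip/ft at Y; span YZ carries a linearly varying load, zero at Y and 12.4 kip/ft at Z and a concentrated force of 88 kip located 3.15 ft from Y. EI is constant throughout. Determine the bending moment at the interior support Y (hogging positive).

M_Y = 124.8 kip·ft

Release continuity at Y by inserting a hinge; the redundant is the internal moment M_Y. The primary structure is two simply-supported spans XY and YZ.
Discontinuity in slope at Y on the released structure — sum the simple-span end rotations:
  span XY: triangular load, peak 28.3: w₀L³/(45EI) = 458.5/EI
  span YZ: triangular load, peak 12.4: 7w₀L³/(360EI) = 21.97/EI
  span YZ: point load 88 at a = 3.15: Pab(L + b)/(6LEI) = 81.08/EI
  relative rotation θ_0 = (458.5 + 103.1)/EI = 561.5/EI
A unit hogging moment at Y produces rotation L₁/(3EI) + L₂/(3EI) = 4.5/EI.
Slope continuity at Y: θ_0 = M_Y·4.5/EI, so M_Y = 561.5/4.5 = 124.8 kip·ft (hogging).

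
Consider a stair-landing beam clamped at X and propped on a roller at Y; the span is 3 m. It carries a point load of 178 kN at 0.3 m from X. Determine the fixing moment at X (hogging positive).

Remove the prop at Y; the released (primary) structure is a cantilever built in at X.
Deflection at Y on the released cantilever, summing each load's contribution:
  point load 178 at a = 0.3: Pa²(3L − a)/(6EI) = 23.23/EI
Tip deflection under a unit load at Y: L³/(3EI) = 9/EI.
The prop prevents deflection at Y: R_Y = δ_0/δ_{YY} = 23.23/9 = 2.581 kN.
Moment equilibrium about X: M_X = Σ(load moments about X) − R_Y·L = 53.4 − 2.581×3 = 45.66 kN·m.

M_X = 45.66 kN·m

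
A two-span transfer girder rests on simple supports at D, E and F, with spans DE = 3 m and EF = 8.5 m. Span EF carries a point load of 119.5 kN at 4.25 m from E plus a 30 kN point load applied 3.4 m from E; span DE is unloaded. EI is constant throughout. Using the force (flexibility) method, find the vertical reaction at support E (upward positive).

R_E = 157.6 kN

Insert a hinge at E; M_E is the redundant, and each span becomes simply supported.
Discontinuity in slope at E on the released structure — sum the simple-span end rotations:
  span EF: point load 119.5 at a = 4.25: Pab(L + b)/(6LEI) = 539.6/EI
  span EF: point load 30 at a = 3.4: Pab(L + b)/(6LEI) = 138.7/EI
  relative rotation θ_0 = (0 + 678.3)/EI = 678.3/EI
A unit hogging moment at E produces rotation L₁/(3EI) + L₂/(3EI) = 3.833/EI.
Slope continuity at E: θ_0 = M_E·3.833/EI, so M_E = 678.3/3.833 = 177 kN·m (hogging).
Span DE, ΣM about D with M_E applied at E: R_E^{DE}·3 = 0 + 177, so R_E^{DE} = 58.99 kN and R_D = 0 − 58.99 = -58.99 kN.
Span EF, ΣM about F: R_E^{EF}·8.5 = 660.9 + 177, so R_E^{EF} = 98.57 kN and R_F = 149.5 − 98.57 = 50.93 kN.
R_E = 58.99 + 98.57 = 157.6 kN.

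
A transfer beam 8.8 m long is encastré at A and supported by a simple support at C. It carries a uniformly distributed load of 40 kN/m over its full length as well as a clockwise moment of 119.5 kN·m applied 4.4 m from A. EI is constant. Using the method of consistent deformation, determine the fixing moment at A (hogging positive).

M_A = 372.3 kN·m

Release the roller at C. Primary structure: cantilever fixed at A.
Downward deflection at the released point C due to the loads:
  UDL 40: wL⁴/(8EI) = 29985/EI
  clockwise couple 119.5 at a = 4.4: M₀a(2L − a)/(2EI) = 3470/EI
  δ_0 = 33455/EI
Tip deflection under a unit load at C: L³/(3EI) = 227.2/EI.
Compatibility at C: δ_0 − R_C·δ_{CC} = 0, so R_C = 33455/227.2 = 147.3 kN.
Moment equilibrium about A: M_A = Σ(load moments about A) − R_C·L = 1668 − 147.3×8.8 = 372.3 kN·m.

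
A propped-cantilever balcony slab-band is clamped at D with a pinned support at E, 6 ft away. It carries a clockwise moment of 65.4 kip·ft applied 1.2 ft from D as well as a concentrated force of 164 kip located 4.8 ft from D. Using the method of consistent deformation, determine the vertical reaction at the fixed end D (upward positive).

R_D = 42.66 kip

Choose R_E as the redundant. The primary structure is the cantilever fixed at D.
Free-end deflection of the primary structure under the applied loading (downward +):
  clockwise couple 65.4 at a = 1.2: M₀a(2L − a)/(2EI) = 423.8/EI
  point load 164 at a = 4.8: Pa²(3L − a)/(6EI) = 8313/EI
  δ_0 = 8737/EI
Flexibility coefficient — unit upward force at E: δ_{EE} = L³/(3EI) = 72/EI.
The prop prevents deflection at E: R_E = δ_0/δ_{EE} = 8737/72 = 121.3 kip.
Vertical equilibrium: R_D = ΣP − R_E = 164 − 121.3 = 42.66 kip.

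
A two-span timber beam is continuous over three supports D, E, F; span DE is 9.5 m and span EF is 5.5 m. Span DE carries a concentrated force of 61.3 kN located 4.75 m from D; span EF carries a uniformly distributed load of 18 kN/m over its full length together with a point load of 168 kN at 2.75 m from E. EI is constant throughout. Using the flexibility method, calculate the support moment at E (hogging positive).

M_E = 157.6 kN·m

Take M_E as the redundant. Released structure: two simple spans DE and EF with a hinge at E.
End slopes at the hinge E, treating each span as simply supported:
  span DE: point load 61.3 at a = 4.75: Pab(L + a)/(6LEI) = 345.8/EI
  span EF: UDL 18: wL³/(24EI) = 124.8/EI
  span EF: point load 168 at a = 2.75: Pab(L + b)/(6LEI) = 317.6/EI
  relative rotation θ_0 = (345.8 + 442.4)/EI = 788.2/EI
A unit hogging moment at E produces rotation L₁/(3EI) + L₂/(3EI) = 5/EI.
Slope continuity at E: θ_0 = M_E·5/EI, so M_E = 788.2/5 = 157.6 kN·m (hogging).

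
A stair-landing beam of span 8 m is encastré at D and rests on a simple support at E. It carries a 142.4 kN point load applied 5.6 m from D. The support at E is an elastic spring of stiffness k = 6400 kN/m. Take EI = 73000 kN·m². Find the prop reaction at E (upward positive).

R_E = 75.22 kN

Choose R_E as the redundant. The primary structure is the cantilever fixed at D.
Downward deflection at the released point E due to the loads:
  point load 142.4 at a = 5.6: Pa²(3L − a)/(6EI) = 13695/EI
Tip deflection under a unit load at E: L³/(3EI) = 170.7/EI.
With EI = 73000 kN·m²: δ_0 = 0.1876 m and δ_{EE} = 0.002338 m/kN.
Compatibility — the spring shortens by R_E/k under the reaction it provides: δ_0 − R_E·δ_{EE} = R_E/k. With 1/k = 0.000156 m/kN, R_E = δ_0 / (δ_{EE} + 1/k) = 0.1876 / (0.002338 + 0.000156) = 75.22 kN.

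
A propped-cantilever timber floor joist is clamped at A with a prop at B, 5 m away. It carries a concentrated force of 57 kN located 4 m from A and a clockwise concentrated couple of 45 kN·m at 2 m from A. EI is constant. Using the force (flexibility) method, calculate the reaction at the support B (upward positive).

Remove the prop at B; the released (primary) structure is a cantilever built in at A.
Downward deflection at the released point B due to the loads:
  point load 57 at a = 4: Pa²(3L − a)/(6EI) = 1672/EI
  clockwise couple 45 at a = 2: M₀a(2L − a)/(2EI) = 360/EI
  δ_0 = 2032/EI
Tip deflection under a unit load at B: L³/(3EI) = 41.67/EI.
Compatibility at B: δ_0 − R_B·δ_{BB} = 0, so R_B = 2032/41.67 = 48.77 kN.

R_B = 48.77 kN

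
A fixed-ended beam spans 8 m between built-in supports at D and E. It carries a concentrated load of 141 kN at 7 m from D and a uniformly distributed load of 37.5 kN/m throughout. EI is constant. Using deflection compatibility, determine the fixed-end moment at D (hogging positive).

Take the two fixed-end moments M_D, M_E as redundants; the released structure is the simple span DE.
Simple-span end rotations at D and E under the given loads:
  at D: point load 141 at a = 7: Pab(L + b)/(6LEI) = 185.1/EI
  at E: point load 141 at a = 7: Pab(L + a)/(6LEI) = 308.4/EI
  at D: UDL 37.5: wL³/(24EI) = 800/EI
  at E: UDL 37.5: wL³/(24EI) = 800/EI
  θ_D0 = 985.1/EI,  θ_E0 = 1108/EI
Flexibility coefficients: a unit moment at one end gives L/(3EI) there and L/(6EI) at the far end, so f₁₁ = f₂₂ = 2.667/EI and f₁₂ = f₂₁ = 1.333/EI.
Compatibility — zero rotation at each built-in end:
  2.667 M_D + 1.333 M_E = 985.1
  1.333 M_D + 2.667 M_E = 1108
Solving the pair gives M_D = 215.4 kN·m and M_E = 308 kN·m (hogging).

M_D = 215.4 kN·m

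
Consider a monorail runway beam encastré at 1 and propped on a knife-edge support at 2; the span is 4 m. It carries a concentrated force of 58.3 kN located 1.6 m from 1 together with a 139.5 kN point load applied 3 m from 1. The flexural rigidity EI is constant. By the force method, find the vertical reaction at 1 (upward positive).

R_1 = 97.4 kN

Remove the prop at 2; the released (primary) structure is a cantilever built in at 1.
Downward deflection at the released point 2 due to the loads:
  point load 58.3 at a = 1.6: Pa²(3L − a)/(6EI) = 258.7/EI
  point load 139.5 at a = 3: Pa²(3L − a)/(6EI) = 1883/EI
  δ_0 = 2142/EI
Flexibility coefficient — unit upward force at 2: δ_{22} = L³/(3EI) = 21.33/EI.
The prop prevents deflection at 2: R_2 = δ_0/δ_{22} = 2142/21.33 = 100.4 kN.
Vertical equilibrium: R_1 = ΣP − R_2 = 197.8 − 100.4 = 97.4 kN.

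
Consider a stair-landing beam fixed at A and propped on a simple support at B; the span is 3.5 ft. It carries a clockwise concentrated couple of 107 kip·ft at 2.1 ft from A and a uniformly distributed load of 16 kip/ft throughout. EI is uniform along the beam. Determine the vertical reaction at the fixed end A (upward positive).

Take the reaction at B as the redundant and release it; the primary structure is a cantilever fixed at A.
Deflection at B on the released cantilever, summing each load's contribution:
  clockwise couple 107 at a = 2.1: M₀a(2L − a)/(2EI) = 550.5/EI
  UDL 16: wL⁴/(8EI) = 300.1/EI
  δ_0 = 850.6/EI
Tip deflection under a unit load at B: L³/(3EI) = 14.29/EI.
The prop prevents deflection at B: R_B = δ_0/δ_{BB} = 850.6/14.29 = 59.52 kip.
Vertical equilibrium: R_A = ΣP − R_B = 56 − 59.52 = -3.52 kip.

R_A = -3.52 kip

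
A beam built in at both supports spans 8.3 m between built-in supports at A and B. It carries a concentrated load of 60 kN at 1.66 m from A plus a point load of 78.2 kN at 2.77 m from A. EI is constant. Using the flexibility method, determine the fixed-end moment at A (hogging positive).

Take the two fixed-end moments M_A, M_B as redundants; the released structure is the simple span AB.
Simple-span end rotations at A and B under the given loads:
  at A: point load 60 at a = 1.66: Pab(L + b)/(6LEI) = 198.4/EI
  at B: point load 60 at a = 1.66: Pab(L + a)/(6LEI) = 132.3/EI
  at A: point load 78.2 at a = 2.77: Pab(L + b)/(6LEI) = 332.7/EI
  at B: point load 78.2 at a = 2.77: Pab(L + a)/(6LEI) = 266.3/EI
  θ_A0 = 531.1/EI,  θ_B0 = 398.5/EI
Flexibility coefficients: a unit moment at one end gives L/(3EI) there and L/(6EI) at the far end, so f₁₁ = f₂₂ = 2.767/EI and f₁₂ = f₂₁ = 1.383/EI.
Compatibility — zero rotation at each built-in end:
  2.767 M_A + 1.383 M_B = 531.1
  1.383 M_A + 2.767 M_B = 398.5
Solving the pair gives M_A = 159.9 kN·m and M_B = 64.1 kN·m (hogging).

M_A = 159.9 kN·m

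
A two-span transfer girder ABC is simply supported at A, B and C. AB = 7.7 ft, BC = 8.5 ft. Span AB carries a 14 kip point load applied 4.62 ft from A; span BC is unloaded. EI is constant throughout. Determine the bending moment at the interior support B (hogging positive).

M_B = 9.838 kip·ft

Insert a hinge at B; M_B is the redundant, and each span becomes simply supported.
End slopes at the hinge B, treating each span as simply supported:
  span AB: point load 14 at a = 4.62: Pab(L + a)/(6LEI) = 53.12/EI
  relative rotation θ_0 = (53.12 + 0)/EI = 53.12/EI
A unit hogging moment at B produces rotation L₁/(3EI) + L₂/(3EI) = 5.4/EI.
Slope continuity at B: θ_0 = M_B·5.4/EI, so M_B = 53.12/5.4 = 9.838 kip·ft (hogging).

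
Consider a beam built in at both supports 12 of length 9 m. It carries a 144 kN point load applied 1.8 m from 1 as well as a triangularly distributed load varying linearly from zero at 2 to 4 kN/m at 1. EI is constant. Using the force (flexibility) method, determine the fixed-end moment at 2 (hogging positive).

M_2 = 52.27 kN·m

Take the two fixed-end moments M_1, M_2 as redundants; the released structure is the simple span 12.
Simple-span end rotations at 1 and 2 under the given loads:
  at 1: point load 144 at a = 1.8: Pab(L + b)/(6LEI) = 559.9/EI
  at 2: point load 144 at a = 1.8: Pab(L + a)/(6LEI) = 373.2/EI
  at 1: triangular load, peak 4: w₀L³/(45EI) = 64.8/EI
  at 2: triangular load, peak 4: 7w₀L³/(360EI) = 56.7/EI
  θ_10 = 624.7/EI,  θ_20 = 429.9/EI
Flexibility coefficients: a unit moment at one end gives L/(3EI) there and L/(6EI) at the far end, so f₁₁ = f₂₂ = 3/EI and f₁₂ = f₂₁ = 1.5/EI.
Compatibility — zero rotation at each built-in end:
  3 M_1 + 1.5 M_2 = 624.7
  1.5 M_1 + 3 M_2 = 429.9
Solving the pair gives M_1 = 182.1 kN·m and M_2 = 52.27 kN·m (hogging).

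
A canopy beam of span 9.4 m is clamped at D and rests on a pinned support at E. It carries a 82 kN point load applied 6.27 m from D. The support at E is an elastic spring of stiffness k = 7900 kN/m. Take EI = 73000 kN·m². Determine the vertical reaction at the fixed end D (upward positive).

R_D = 40.82 kN

Release the roller at E. Primary structure: cantilever fixed at D.
Downward deflection at the released point E due to the loads:
  point load 82 at a = 6.27: Pa²(3L − a)/(6EI) = 11782/EI
Tip deflection under a unit load at E: L³/(3EI) = 276.9/EI.
With EI = 73000 kN·m²: δ_0 = 0.1614 m and δ_{EE} = 0.003793 m/kN.
Compatibility — the spring shortens by R_E/k under the reaction it provides: δ_0 − R_E·δ_{EE} = R_E/k. With 1/k = 0.000127 m/kN, R_E = δ_0 / (δ_{EE} + 1/k) = 0.1614 / (0.003793 + 0.000127) = 41.18 kN.
Vertical equilibrium: R_D = ΣP − R_E = 82 − 41.18 = 40.82 kN.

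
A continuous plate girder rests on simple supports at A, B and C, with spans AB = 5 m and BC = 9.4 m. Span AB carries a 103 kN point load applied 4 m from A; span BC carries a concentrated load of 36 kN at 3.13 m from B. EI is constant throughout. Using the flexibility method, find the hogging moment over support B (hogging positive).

Take M_B as the redundant. Released structure: two simple spans AB and BC with a hinge at B.
End slopes at the hinge B, treating each span as simply supported:
  span AB: point load 103 at a = 4: Pab(L + a)/(6LEI) = 123.6/EI
  span BC: point load 36 at a = 3.13: Pab(L + b)/(6LEI) = 196.3/EI
  relative rotation θ_0 = (123.6 + 196.3)/EI = 319.9/EI
A unit hogging moment at B produces rotation L₁/(3EI) + L₂/(3EI) = 4.8/EI.
Slope continuity at B: θ_0 = M_B·4.8/EI, so M_B = 319.9/4.8 = 66.64 kN·m (hogging).

M_B = 66.64 kN·m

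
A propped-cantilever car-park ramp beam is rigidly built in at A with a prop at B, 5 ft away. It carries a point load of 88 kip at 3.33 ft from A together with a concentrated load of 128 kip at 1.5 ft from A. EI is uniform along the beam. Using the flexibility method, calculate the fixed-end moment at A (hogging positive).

Remove the prop at B; the released (primary) structure is a cantilever built in at A.
Primary-structure tip deflection at B by superposition:
  point load 88 at a = 3.33: Pa²(3L − a)/(6EI) = 1898/EI
  point load 128 at a = 1.5: Pa²(3L − a)/(6EI) = 648/EI
  δ_0 = 2546/EI
Flexibility coefficient — unit upward force at B: δ_{BB} = L³/(3EI) = 41.67/EI.
The prop prevents deflection at B: R_B = δ_0/δ_{BB} = 2546/41.67 = 61.1 kip.
Moment equilibrium about A: M_A = Σ(load moments about A) − R_B·L = 485 − 61.1×5 = 179.5 kip·ft.

M_A = 179.5 kip·ft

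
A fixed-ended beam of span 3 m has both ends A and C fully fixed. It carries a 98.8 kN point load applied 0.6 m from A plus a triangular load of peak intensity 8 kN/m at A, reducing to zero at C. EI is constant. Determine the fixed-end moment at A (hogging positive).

Take the two fixed-end moments M_A, M_C as redundants; the released structure is the simple span AC.
On the primary (simply-supported) span, the end slopes from the loading are:
  at A: point load 98.8 at a = 0.6: Pab(L + b)/(6LEI) = 42.68/EI
  at C: point load 98.8 at a = 0.6: Pab(L + a)/(6LEI) = 28.45/EI
  at A: triangular load, peak 8: w₀L³/(45EI) = 4.8/EI
  at C: triangular load, peak 8: 7w₀L³/(360EI) = 4.2/EI
  θ_A0 = 47.48/EI,  θ_C0 = 32.65/EI
Flexibility coefficients: a unit moment at one end gives L/(3EI) there and L/(6EI) at the far end, so f₁₁ = f₂₂ = 1/EI and f₁₂ = f₂₁ = 0.5/EI.
Compatibility — zero rotation at each built-in end:
  1 M_A + 0.5 M_C = 47.48
  0.5 M_A + 1 M_C = 32.65
Solving the pair gives M_A = 41.54 kN·m and M_C = 11.88 kN·m (hogging).

M_A = 41.54 kN·m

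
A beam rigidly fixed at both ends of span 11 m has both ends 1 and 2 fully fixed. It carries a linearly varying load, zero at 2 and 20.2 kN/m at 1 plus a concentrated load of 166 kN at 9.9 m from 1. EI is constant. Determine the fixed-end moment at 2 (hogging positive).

M_2 = 229.4 kN·m

Take the two fixed-end moments M_1, M_2 as redundants; the released structure is the simple span 12.
Simple-span end rotations at 1 and 2 under the given loads:
  at 1: triangular load, peak 20.2: w₀L³/(45EI) = 597.5/EI
  at 2: triangular load, peak 20.2: 7w₀L³/(360EI) = 522.8/EI
  at 1: point load 166 at a = 9.9: Pab(L + b)/(6LEI) = 331.4/EI
  at 2: point load 166 at a = 9.9: Pab(L + a)/(6LEI) = 572.5/EI
  θ_10 = 928.9/EI,  θ_20 = 1095/EI
Flexibility coefficients: a unit moment at one end gives L/(3EI) there and L/(6EI) at the far end, so f₁₁ = f₂₂ = 3.667/EI and f₁₂ = f₂₁ = 1.833/EI.
Compatibility — zero rotation at each built-in end:
  3.667 M_1 + 1.833 M_2 = 928.9
  1.833 M_1 + 3.667 M_2 = 1095
Solving the pair gives M_1 = 138.6 kN·m and M_2 = 229.4 kN·m (hogging).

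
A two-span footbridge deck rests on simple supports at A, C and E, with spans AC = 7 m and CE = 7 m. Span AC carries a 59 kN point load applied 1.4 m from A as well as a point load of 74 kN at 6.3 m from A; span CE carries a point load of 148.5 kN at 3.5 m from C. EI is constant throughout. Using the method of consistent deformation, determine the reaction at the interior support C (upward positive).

Insert a hinge at C; M_C is the redundant, and each span becomes simply supported.
End slopes at the hinge C, treating each span as simply supported:
  span AC: point load 59 at a = 1.4: Pab(L + a)/(6LEI) = 92.51/EI
  span AC: point load 74 at a = 6.3: Pab(L + a)/(6LEI) = 103.3/EI
  span CE: point load 148.5 at a = 3.5: Pab(L + b)/(6LEI) = 454.8/EI
  relative rotation θ_0 = (195.9 + 454.8)/EI = 650.6/EI
A unit hogging moment at C produces rotation L₁/(3EI) + L₂/(3EI) = 4.667/EI.
Slope continuity at C: θ_0 = M_C·4.667/EI, so M_C = 650.6/4.667 = 139.4 kN·m (hogging).
Span AC, ΣM about A with M_C applied at C: R_C^{AC}·7 = 548.8 + 139.4, so R_C^{AC} = 98.32 kN and R_A = 133 − 98.32 = 34.68 kN.
Span CE, ΣM about E: R_C^{CE}·7 = 519.8 + 139.4, so R_C^{CE} = 94.17 kN and R_E = 148.5 − 94.17 = 54.33 kN.
R_C = 98.32 + 94.17 = 192.5 kN.

R_C = 192.5 kN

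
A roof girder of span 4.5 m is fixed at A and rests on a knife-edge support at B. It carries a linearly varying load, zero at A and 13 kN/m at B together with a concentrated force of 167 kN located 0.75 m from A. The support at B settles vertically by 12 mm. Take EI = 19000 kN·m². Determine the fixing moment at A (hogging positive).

Release the roller at B. Primary structure: cantilever fixed at A.
Primary-structure tip deflection at B by superposition:
  triangular load, peak 13 at the free end: 11w₀L⁴/(120EI) = 488.7/EI
  point load 167 at a = 0.75: Pa²(3L − a)/(6EI) = 199.6/EI
  δ_0 = 688.3/EI
Tip deflection under a unit load at B: L³/(3EI) = 30.38/EI.
With EI = 19000 kN·m²: δ_0 = 0.036225 m and δ_{BB} = 0.001599 m/kN.
Compatibility — the beam at B must follow the support down by 0.012 m: δ_0 − R_B·δ_{BB} = 0.012, so R_B = (0.036225 − 0.012)/0.001599 = 15.15 kN.
Moment equilibrium about A: M_A = Σ(load moments about A) − R_B·L = 213 − 15.15×4.5 = 144.8 kN·m.

M_A = 144.8 kN·m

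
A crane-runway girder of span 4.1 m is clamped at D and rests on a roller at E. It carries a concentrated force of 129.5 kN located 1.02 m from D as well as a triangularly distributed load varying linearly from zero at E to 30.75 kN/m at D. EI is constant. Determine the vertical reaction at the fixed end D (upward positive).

Take the reaction at E as the redundant and release it; the primary structure is a cantilever fixed at D.
Deflection at E on the released cantilever, summing each load's contribution:
  point load 129.5 at a = 1.02: Pa²(3L − a)/(6EI) = 253.3/EI
  triangular load, peak 30.75 at the fixed end: w₀L⁴/(30EI) = 289.6/EI
  δ_0 = 542.9/EI
Flexibility coefficient — unit upward force at E: δ_{EE} = L³/(3EI) = 22.97/EI.
The prop prevents deflection at E: R_E = δ_0/δ_{EE} = 542.9/22.97 = 23.63 kN.
Vertical equilibrium: R_D = ΣP − R_E = 192.5 − 23.63 = 168.9 kN.

R_D = 168.9 kN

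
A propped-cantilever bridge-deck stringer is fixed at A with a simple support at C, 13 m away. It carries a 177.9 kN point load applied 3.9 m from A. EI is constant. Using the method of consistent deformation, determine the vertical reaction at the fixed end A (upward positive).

Take the reaction at C as the redundant and release it; the primary structure is a cantilever fixed at A.
Free-end deflection of the primary structure under the applied loading (downward +):
  point load 177.9 at a = 3.9: Pa²(3L − a)/(6EI) = 15829/EI
Tip deflection under a unit load at C: L³/(3EI) = 732.3/EI.
Compatibility at C: δ_0 − R_C·δ_{CC} = 0, so R_C = 15829/732.3 = 21.61 kN.
Vertical equilibrium: R_A = ΣP − R_C = 177.9 − 21.61 = 156.3 kN.

R_A = 156.3 kN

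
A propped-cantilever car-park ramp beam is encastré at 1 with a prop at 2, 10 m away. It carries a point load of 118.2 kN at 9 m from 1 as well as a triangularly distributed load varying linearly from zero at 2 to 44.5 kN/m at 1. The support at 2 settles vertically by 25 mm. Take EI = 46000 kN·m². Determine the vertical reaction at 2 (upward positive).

R_2 = 141.6 kN

Take the reaction at 2 as the redundant and release it; the primary structure is a cantilever fixed at 1.
Free-end deflection of the primary structure under the applied loading (downward +):
  point load 118.2 at a = 9: Pa²(3L − a)/(6EI) = 33510/EI
  triangular load, peak 44.5 at the fixed end: w₀L⁴/(30EI) = 14833/EI
  δ_0 = 48343/EI
Tip deflection under a unit load at 2: L³/(3EI) = 333.3/EI.
With EI = 46000 kN·m²: δ_0 = 1.0509 m and δ_{22} = 0.007246 m/kN.
Compatibility — the beam at 2 must follow the support down by 0.025 m: δ_0 − R_2·δ_{22} = 0.025, so R_2 = (1.0509 − 0.025)/0.007246 = 141.6 kN.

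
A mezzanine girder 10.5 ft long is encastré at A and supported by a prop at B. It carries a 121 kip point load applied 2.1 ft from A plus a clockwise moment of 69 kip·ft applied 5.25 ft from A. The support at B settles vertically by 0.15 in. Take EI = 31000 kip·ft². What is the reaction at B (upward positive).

Take the reaction at B as the redundant and release it; the primary structure is a cantilever fixed at A.
Deflection at B on the released cantilever, summing each load's contribution:
  point load 121 at a = 2.1: Pa²(3L − a)/(6EI) = 2615/EI
  clockwise couple 69 at a = 5.25: M₀a(2L − a)/(2EI) = 2853/EI
  δ_0 = 5467/EI
Tip deflection under a unit load at B: L³/(3EI) = 385.9/EI.
With EI = 31000 kip·ft²: δ_0 = 0.17637 ft and δ_{BB} = 0.012448 ft/kip.
Compatibility — the beam at B must follow the support down by 0.0125 ft: δ_0 − R_B·δ_{BB} = 0.0125, so R_B = (0.17637 − 0.0125)/0.012448 = 13.16 kip.

R_B = 13.16 kip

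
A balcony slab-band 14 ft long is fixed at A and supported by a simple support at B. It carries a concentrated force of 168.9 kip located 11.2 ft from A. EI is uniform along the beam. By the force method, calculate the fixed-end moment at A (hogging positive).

M_A = 227 kip·ft

Choose R_B as the redundant. The primary structure is the cantilever fixed at A.
Deflection at B on the released cantilever, summing each load's contribution:
  point load 168.9 at a = 11.2: Pa²(3L − a)/(6EI) = 108759/EI
Tip deflection under a unit load at B: L³/(3EI) = 914.7/EI.
Compatibility at B: δ_0 − R_B·δ_{BB} = 0, so R_B = 108759/914.7 = 118.9 kip.
Moment equilibrium about A: M_A = Σ(load moments about A) − R_B·L = 1892 − 118.9×14 = 227 kip·ft.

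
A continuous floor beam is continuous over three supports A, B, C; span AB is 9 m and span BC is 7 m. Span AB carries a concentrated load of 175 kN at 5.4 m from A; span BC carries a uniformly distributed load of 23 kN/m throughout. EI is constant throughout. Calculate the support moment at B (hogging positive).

Insert a hinge at B; M_B is the redundant, and each span becomes simply supported.
End slopes at the hinge B, treating each span as simply supported:
  span AB: point load 175 at a = 5.4: Pab(L + a)/(6LEI) = 907.2/EI
  span BC: UDL 23: wL³/(24EI) = 328.7/EI
  relative rotation θ_0 = (907.2 + 328.7)/EI = 1236/EI
A unit hogging moment at B produces rotation L₁/(3EI) + L₂/(3EI) = 5.333/EI.
Slope continuity at B: θ_0 = M_B·5.333/EI, so M_B = 1236/5.333 = 231.7 kN·m (hogging).

M_B = 231.7 kN·m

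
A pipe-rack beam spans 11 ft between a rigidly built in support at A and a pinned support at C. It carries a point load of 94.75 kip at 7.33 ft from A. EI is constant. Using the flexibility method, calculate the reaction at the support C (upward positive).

R_C = 49.09 kip

Choose R_C as the redundant. The primary structure is the cantilever fixed at A.
Deflection at C on the released cantilever, summing each load's contribution:
  point load 94.75 at a = 7.33: Pa²(3L − a)/(6EI) = 21780/EI
Flexibility coefficient — unit upward force at C: δ_{CC} = L³/(3EI) = 443.7/EI.
The prop prevents deflection at C: R_C = δ_0/δ_{CC} = 21780/443.7 = 49.09 kip.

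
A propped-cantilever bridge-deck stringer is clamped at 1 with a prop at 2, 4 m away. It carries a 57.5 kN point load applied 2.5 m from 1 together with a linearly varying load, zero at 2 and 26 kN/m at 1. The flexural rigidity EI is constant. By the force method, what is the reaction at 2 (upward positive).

R_2 = 37.07 kN

Take the reaction at 2 as the redundant and release it; the primary structure is a cantilever fixed at 1.
Primary-structure tip deflection at 2 by superposition:
  point load 57.5 at a = 2.5: Pa²(3L − a)/(6EI) = 569/EI
  triangular load, peak 26 at the fixed end: w₀L⁴/(30EI) = 221.9/EI
  δ_0 = 790.9/EI
Tip deflection under a unit load at 2: L³/(3EI) = 21.33/EI.
The prop prevents deflection at 2: R_2 = δ_0/δ_{22} = 790.9/21.33 = 37.07 kN.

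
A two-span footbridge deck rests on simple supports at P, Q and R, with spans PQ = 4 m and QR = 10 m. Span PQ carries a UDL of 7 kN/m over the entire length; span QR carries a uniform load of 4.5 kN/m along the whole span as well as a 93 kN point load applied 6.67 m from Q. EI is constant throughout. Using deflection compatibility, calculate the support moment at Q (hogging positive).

M_Q = 142.5 kN·m

Insert a hinge at Q; M_Q is the redundant, and each span becomes simply supported.
Rotations at Q on the released spans (each span's end-slope, ×1/EI):
  span PQ: UDL 7: wL³/(24EI) = 18.67/EI
  span QR: UDL 4.5: wL³/(24EI) = 187.5/EI
  span QR: point load 93 at a = 6.67: Pab(L + b)/(6LEI) = 458.9/EI
  relative rotation θ_0 = (18.67 + 646.4)/EI = 665.1/EI
A unit hogging moment at Q produces rotation L₁/(3EI) + L₂/(3EI) = 4.667/EI.
Slope continuity at Q: θ_0 = M_Q·4.667/EI, so M_Q = 665.1/4.667 = 142.5 kN·m (hogging).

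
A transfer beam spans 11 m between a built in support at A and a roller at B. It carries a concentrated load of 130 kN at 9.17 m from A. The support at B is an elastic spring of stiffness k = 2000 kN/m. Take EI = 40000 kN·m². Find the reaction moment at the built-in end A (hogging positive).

M_A = 162.1 kN·m

Take the reaction at B as the redundant and release it; the primary structure is a cantilever fixed at A.
Downward deflection at the released point B due to the loads:
  point load 130 at a = 9.17: Pa²(3L − a)/(6EI) = 43417/EI
Flexibility coefficient — unit upward force at B: δ_{BB} = L³/(3EI) = 443.7/EI.
With EI = 40000 kN·m²: δ_0 = 1.0854 m and δ_{BB} = 0.011092 m/kN.
Compatibility — the spring shortens by R_B/k under the reaction it provides: δ_0 − R_B·δ_{BB} = R_B/k. With 1/k = 0.0005 m/kN, R_B = δ_0 / (δ_{BB} + 1/k) = 1.0854 / (0.011092 + 0.0005) = 93.64 kN.
Moment equilibrium about A: M_A = Σ(load moments about A) − R_B·L = 1192 − 93.64×11 = 162.1 kN·m.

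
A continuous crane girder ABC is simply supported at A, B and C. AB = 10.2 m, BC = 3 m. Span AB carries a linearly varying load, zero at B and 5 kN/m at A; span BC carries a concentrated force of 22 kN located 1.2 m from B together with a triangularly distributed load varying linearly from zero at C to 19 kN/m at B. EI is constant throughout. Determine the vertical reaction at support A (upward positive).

Release continuity at B by inserting a hinge; the redundant is the internal moment M_B. The primary structure is two simply-supported spans AB and BC.
End slopes at the hinge B, treating each span as simply supported:
  span AB: triangular load, peak 5: 7w₀L³/(360EI) = 103.2/EI
  span BC: point load 22 at a = 1.2: Pab(L + b)/(6LEI) = 12.67/EI
  span BC: triangular load, peak 19: w₀L³/(45EI) = 11.4/EI
  relative rotation θ_0 = (103.2 + 24.07)/EI = 127.2/EI
A unit hogging moment at B produces rotation L₁/(3EI) + L₂/(3EI) = 4.4/EI.
Slope continuity at B: θ_0 = M_B·4.4/EI, so M_B = 127.2/4.4 = 28.92 kN·m (hogging).
Span AB, ΣM about A with M_B applied at B: R_B^{AB}·10.2 = 86.7 + 28.92, so R_B^{AB} = 11.34 kN and R_A = 25.5 − 11.34 = 14.16 kN.

R_A = 14.16 kN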